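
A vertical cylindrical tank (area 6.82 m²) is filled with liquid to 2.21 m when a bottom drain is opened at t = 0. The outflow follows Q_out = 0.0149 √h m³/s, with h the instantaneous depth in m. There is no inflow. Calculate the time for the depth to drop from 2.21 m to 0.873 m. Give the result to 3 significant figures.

A dh/dt = −Q_out = −0.0149 √h.
This is separable: 2 d(√h)/dt = −0.0149/A, so √h = √h₀ − (0.0149/(2A)) t.
t = 2A(√h₀ − √h)/0.0149 = 2·6.82·(√2.21 − √0.873)/0.0149
  = 13.640 × (1.4866 − 0.93434) / 0.0149 = 505.56 s.

506 s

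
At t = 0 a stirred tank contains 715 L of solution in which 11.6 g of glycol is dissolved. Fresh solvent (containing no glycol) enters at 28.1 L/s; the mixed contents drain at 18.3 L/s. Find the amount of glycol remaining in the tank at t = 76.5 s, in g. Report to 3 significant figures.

3.04 g

Total volume: dV/dt = Q_in − Q_out = 9.8000 L/s, so V(t) = 715 + 9.8000 t and V(76.5) = 1464.7 L.
Solute balance: dm/dt = 0 − Q_out C = −Q_out m/V(t).
dm/m = −Q_out dt/(V₀ + 9.8000 t); integrating gives ln(m/m₀) = −(Q_out/(Q_in−Q_out)) ln(V/V₀).
m = m₀ (V₀/V)^(Q_out/(Q_in−Q_out)) = 11.6 × (715/1464.7)^(1.8673) = 3.0401 g.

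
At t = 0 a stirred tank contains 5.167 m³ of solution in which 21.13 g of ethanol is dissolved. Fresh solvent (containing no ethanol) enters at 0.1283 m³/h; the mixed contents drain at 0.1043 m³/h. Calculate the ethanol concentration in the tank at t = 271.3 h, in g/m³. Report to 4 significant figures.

Total volume: dV/dt = Q_in − Q_out = 0.0240000 m³/h, so V(t) = 5.167 + 0.0240000 t and V(271.3) = 11.6782 m³.
No ethanol enters, so dm/dt = −Q_out · (m/V).
dm/m = −Q_out dt/(V₀ + 0.0240000 t); integrating gives ln(m/m₀) = −(Q_out/(Q_in−Q_out)) ln(V/V₀).
m = m₀ (V₀/V)^(Q_out/(Q_in−Q_out)) = 21.13 × (5.167/11.6782)^(4.34583) = 0.610769 g.
C = m/V = 0.610769/11.6782 = 0.0522999 g/m³.

0.05230 g/m³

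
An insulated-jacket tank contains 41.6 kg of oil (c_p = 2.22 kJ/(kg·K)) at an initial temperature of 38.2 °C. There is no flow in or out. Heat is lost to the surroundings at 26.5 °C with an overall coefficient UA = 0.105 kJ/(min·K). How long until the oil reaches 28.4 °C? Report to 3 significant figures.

1600 min

M c_p dT/dt = −UA(T − T_amb).
τ = M c_p/UA = 879.54 min; T_ss = T_amb = 26.500 °C.
T(t) = T_ss + (T₀ − T_ss)e^(−t/τ); set T = 28.4:
t = −τ ln[(T − T_ss)/(T₀ − T_ss)] = −879.54 · ln(0.16239) = 1598.8 min.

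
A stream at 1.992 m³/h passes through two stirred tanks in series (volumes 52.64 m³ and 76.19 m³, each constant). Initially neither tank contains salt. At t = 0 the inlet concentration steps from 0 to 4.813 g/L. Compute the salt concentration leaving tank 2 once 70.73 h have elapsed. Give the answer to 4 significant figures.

3.103 g/L

Time constants: τᵢ = Vᵢ/Q for each well-mixed tank.
τ₁ = 52.64/1.992 = 26.4257 h; τ₂ = 76.19/1.992 = 38.2480 h.
Tank 1: C₁ = C_in(1 − e^(−t/τ₁)). Tank 2 (τ₁ ≠ τ₂): C₂ = C_in[1 − (τ₁ e^(−t/τ₁) − τ₂ e^(−t/τ₂))/(τ₁ − τ₂)].
At t = 70.73: e^(−t/τ₁) = 0.0687994, e^(−t/τ₂) = 0.157356.
C₂ = 4.813·[1 − (26.4257·0.0687994 − 38.2480·0.157356)/(-11.8223)] = 4.813·0.644700 = 3.10294 g/L.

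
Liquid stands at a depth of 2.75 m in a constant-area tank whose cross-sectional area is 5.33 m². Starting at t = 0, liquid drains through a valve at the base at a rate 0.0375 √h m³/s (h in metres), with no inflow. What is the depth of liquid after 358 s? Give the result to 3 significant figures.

A dh/dt = −Q_out = −0.0375 √h.
Separate and integrate: 2(√h − √h₀) = −(0.0375/A) t.
√h = √2.75 − 0.0375·358/(2·5.33) = 1.6583 − 1.2594 = 0.39893.
h = 0.39893² = 0.15915 m.

0.159 m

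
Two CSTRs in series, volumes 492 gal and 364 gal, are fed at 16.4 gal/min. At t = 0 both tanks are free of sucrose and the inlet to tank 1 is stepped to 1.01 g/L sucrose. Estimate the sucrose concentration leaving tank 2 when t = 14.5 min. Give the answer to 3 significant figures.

Each tank obeys Vᵢ dCᵢ/dt = Q(Cᵢ₋₁ − Cᵢ), so τᵢ = Vᵢ/Q.
τ₁ = 492/16.4 = 30.000 min; τ₂ = 364/16.4 = 22.195 min.
Tank 1: C₁ = C_in(1 − e^(−t/τ₁)). Tank 2 (τ₁ ≠ τ₂): C₂ = C_in[1 − (τ₁ e^(−t/τ₁) − τ₂ e^(−t/τ₂))/(τ₁ − τ₂)].
At t = 14.5: e^(−t/τ₁) = 0.61672, e^(−t/τ₂) = 0.52033.
C₂ = 1.01·[1 − (30.000·0.61672 − 22.195·0.52033)/(7.8049)] = 1.01·0.10915 = 0.11024 g/L.

0.110 g/L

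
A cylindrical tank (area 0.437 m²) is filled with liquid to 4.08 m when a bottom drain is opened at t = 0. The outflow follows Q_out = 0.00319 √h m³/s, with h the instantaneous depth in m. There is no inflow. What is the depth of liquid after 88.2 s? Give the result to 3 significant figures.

2.88 m

A dh/dt = −Q_out = −0.00319 √h.
Separate and integrate: 2(√h − √h₀) = −(0.00319/A) t.
√h = √4.08 − 0.00319·88.2/(2·0.437) = 2.0199 − 0.32192 = 1.6980.
h = 1.6980² = 2.8831 m.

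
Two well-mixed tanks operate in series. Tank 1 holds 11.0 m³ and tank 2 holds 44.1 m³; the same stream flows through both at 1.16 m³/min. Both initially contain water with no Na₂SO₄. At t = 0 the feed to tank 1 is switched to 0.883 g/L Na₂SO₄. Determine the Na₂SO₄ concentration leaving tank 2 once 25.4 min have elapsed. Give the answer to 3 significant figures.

Species balance on tank i: dCᵢ/dt = (Cᵢ₋₁ − Cᵢ)/τᵢ with τᵢ = Vᵢ/Q.
τ₁ = 11.0/1.16 = 9.4828 min; τ₂ = 44.1/1.16 = 38.017 min.
Solving the cascade with C₁(0)=C₂(0)=0 gives C₂(t) = C_in[1 − (τ₁ e^(−t/τ₁) − τ₂ e^(−t/τ₂))/(τ₁ − τ₂)].
At t = 25.4: e^(−t/τ₁) = 0.068663, e^(−t/τ₂) = 0.51267.
C₂ = 0.883·[1 − (9.4828·0.068663 − 38.017·0.51267)/(-28.534)] = 0.883·0.33977 = 0.30002 g/L.

0.300 g/L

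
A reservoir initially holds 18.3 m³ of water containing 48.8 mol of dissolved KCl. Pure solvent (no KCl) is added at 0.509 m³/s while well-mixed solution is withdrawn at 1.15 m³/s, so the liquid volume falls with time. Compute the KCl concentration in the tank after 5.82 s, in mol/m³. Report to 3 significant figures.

Let m(t) be the amount of KCl. Volume: V(t) = V₀ + (Q_in − Q_out) t = 18.3 − 0.64100 t; V(5.82) = 14.569 m³.
No KCl enters, so dm/dt = −Q_out · (m/V).
dm/m = −Q_out dt/(V₀ − 0.64100 t); integrating gives ln(m/m₀) = −(Q_out/(Q_in−Q_out)) ln(V/V₀).
m = m₀ (V₀/V)^(Q_out/(Q_in−Q_out)) = 48.8 × (18.3/14.569)^(-1.7941) = 32.418 mol.
C = m/V = 32.418/14.569 = 2.2251 mol/m³.

2.23 mol/m³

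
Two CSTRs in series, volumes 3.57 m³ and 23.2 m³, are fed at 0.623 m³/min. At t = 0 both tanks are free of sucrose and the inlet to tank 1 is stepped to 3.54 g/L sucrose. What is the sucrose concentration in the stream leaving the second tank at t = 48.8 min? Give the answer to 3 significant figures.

2.41 g/L

Each tank obeys Vᵢ dCᵢ/dt = Q(Cᵢ₋₁ − Cᵢ), so τᵢ = Vᵢ/Q.
τ₁ = 3.57/0.623 = 5.7303 min; τ₂ = 23.2/0.623 = 37.239 min.
Tank 1: C₁ = C_in(1 − e^(−t/τ₁)). Tank 2 (τ₁ ≠ τ₂): C₂ = C_in[1 − (τ₁ e^(−t/τ₁) − τ₂ e^(−t/τ₂))/(τ₁ − τ₂)].
At t = 48.8: e^(−t/τ₁) = 0.00020022, e^(−t/τ₂) = 0.26970.
C₂ = 3.54·[1 − (5.7303·0.00020022 − 37.239·0.26970)/(-31.509)] = 3.54·0.68129 = 2.4118 g/L.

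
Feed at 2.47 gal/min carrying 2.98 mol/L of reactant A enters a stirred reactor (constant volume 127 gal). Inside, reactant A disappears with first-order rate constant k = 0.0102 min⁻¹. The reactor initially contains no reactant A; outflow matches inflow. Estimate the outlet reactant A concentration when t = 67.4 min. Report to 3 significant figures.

1.69 mol/L

Species balance: V dC/dt = Q C_in − Q C − k V C.
dC/dt = (Q/V) C_in − (Q/V + k) C; effective rate a = Q/V + k = 0.019449 + 0.0102 = 0.029649 min⁻¹.
C_ss = Q C_in/(Q + kV) = 1.9548 mol/L; C(t) = C_ss + (C₀ − C_ss) e^(−a t).
C(67.4) = 1.9548 + (-1.9548)·e^(−0.029649·67.4) = 1.9548 + (-1.9548)·0.13556 = 1.6898 mol/L.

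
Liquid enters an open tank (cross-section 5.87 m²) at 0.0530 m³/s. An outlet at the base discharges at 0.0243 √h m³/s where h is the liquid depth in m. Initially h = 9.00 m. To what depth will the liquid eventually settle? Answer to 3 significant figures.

4.76 m

Mass balance (ρ constant): A dh/dt = Q_in − 0.0243 √h. At steady state dh/dt = 0:
Q_in = 0.0243 √h_ss ⇒ √h_ss = 0.0530/0.0243 = 2.1811.
h_ss = 2.1811² = 4.7571 m. (Since h₀ = 9.00 m > h_ss, the level will fall toward this value.)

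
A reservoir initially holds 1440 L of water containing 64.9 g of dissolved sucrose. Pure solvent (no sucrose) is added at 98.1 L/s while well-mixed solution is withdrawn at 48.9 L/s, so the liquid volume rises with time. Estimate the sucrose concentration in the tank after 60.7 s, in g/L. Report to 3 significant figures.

0.00480 g/L

Let m(t) be the amount of sucrose. Volume: V(t) = V₀ + (Q_in − Q_out) t = 1440 + 49.200 t; V(60.7) = 4426.4 L.
No sucrose enters, so dm/dt = −Q_out · (m/V).
dm/m = −Q_out dt/(V₀ + 49.200 t); integrating gives ln(m/m₀) = −(Q_out/(Q_in−Q_out)) ln(V/V₀).
m = m₀ (V₀/V)^(Q_out/(Q_in−Q_out)) = 64.9 × (1440/4426.4)^(0.99390) = 21.258 g.
C = m/V = 21.258/4426.4 = 0.0048025 g/L.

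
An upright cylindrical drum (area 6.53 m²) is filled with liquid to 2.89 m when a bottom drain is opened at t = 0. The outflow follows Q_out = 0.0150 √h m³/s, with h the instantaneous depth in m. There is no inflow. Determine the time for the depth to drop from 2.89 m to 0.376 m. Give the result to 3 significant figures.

Mass balance (ρ constant): A dh/dt = −0.0150 √h.
This is separable: 2 d(√h)/dt = −0.0150/A, so √h = √h₀ − (0.0150/(2A)) t.
t = 2A(√h₀ − √h)/0.0150 = 2·6.53·(√2.89 − √0.376)/0.0150
  = 13.060 × (1.7000 − 0.61319) / 0.0150 = 946.25 s.

946 s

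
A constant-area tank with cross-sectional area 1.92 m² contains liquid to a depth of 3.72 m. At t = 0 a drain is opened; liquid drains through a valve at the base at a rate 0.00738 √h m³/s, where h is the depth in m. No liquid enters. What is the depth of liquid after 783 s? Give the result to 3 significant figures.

With no inflow, A dh/dt = −0.00738 √h.
Separate and integrate: 2(√h − √h₀) = −(0.00738/A) t.
√h = √3.72 − 0.00738·783/(2·1.92) = 1.9287 − 1.5048 = 0.42390.
h = 0.42390² = 0.17969 m.

0.180 m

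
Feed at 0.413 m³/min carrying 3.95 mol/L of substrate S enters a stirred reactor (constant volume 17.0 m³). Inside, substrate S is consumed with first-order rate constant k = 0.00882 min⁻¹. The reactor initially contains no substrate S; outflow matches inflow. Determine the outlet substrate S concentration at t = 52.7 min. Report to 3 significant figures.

V dC/dt = Q(C_in − C) − k V C.
This is linear with rate a = Q/V + k = 0.033114 min⁻¹.
C_ss = Q C_in/(Q + kV) = 2.8979 mol/L; C(t) = C_ss + (C₀ − C_ss) e^(−a t).
C(52.7) = 2.8979 + (-2.8979)·e^(−0.033114·52.7) = 2.8979 + (-2.8979)·0.17463 = 2.3919 mol/L.

2.39 mol/L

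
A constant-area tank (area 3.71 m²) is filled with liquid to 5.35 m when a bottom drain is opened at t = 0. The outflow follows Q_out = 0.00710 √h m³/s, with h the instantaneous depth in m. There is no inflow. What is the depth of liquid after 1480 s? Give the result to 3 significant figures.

0.804 m

With no inflow, A dh/dt = −0.00710 √h.
∫ h^(−1/2) dh = −(0.00710/A) ∫ dt, giving 2√h = 2√h₀ − (0.00710/A) t.
√h = √5.35 − 0.00710·1480/(2·3.71) = 2.3130 − 1.4162 = 0.89683.
h = 0.89683² = 0.80431 m.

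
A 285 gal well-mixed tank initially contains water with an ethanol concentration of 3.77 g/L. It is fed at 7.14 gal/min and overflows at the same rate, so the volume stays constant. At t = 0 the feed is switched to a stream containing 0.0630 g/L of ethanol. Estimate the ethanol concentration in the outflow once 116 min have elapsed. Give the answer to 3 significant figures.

Transient balance on the dissolved component: V dC/dt = Q(C_in − C).
Rewrite as dC/dt + C/τ = C_in/τ, τ = V/Q = 39.916 min.
Integrating: C(t) = C_in + (C₀ − C_in) e^(−t/τ).
C(116) = 0.0630 + (3.77 − 0.0630)·e^(−116/39.916) = 0.0630 + (3.7070)·0.054688 = 0.26573 g/L.

0.266 g/L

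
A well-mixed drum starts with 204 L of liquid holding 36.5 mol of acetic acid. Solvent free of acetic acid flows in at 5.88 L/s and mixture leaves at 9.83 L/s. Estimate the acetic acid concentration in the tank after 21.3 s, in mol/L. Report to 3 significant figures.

0.0811 mol/L

Let m(t) be the amount of acetic acid. Volume: V(t) = V₀ + (Q_in − Q_out) t = 204 − 3.9500 t; V(21.3) = 119.86 L.
Species balance (pure solvent in): dm/dt = −Q_out · m/V(t).
dm/m = −Q_out dt/(V₀ − 3.9500 t); integrating gives ln(m/m₀) = −(Q_out/(Q_in−Q_out)) ln(V/V₀).
m = m₀ (V₀/V)^(Q_out/(Q_in−Q_out)) = 36.5 × (204/119.86)^(-2.4886) = 9.7181 mol.
C = m/V = 9.7181/119.86 = 0.081075 mol/L.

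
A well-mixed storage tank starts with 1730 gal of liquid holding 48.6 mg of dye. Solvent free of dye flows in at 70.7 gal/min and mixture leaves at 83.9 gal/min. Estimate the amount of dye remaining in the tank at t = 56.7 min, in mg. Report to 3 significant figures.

Total volume: dV/dt = Q_in − Q_out = -13.200 gal/min, so V(t) = 1730 − 13.200 t and V(56.7) = 981.56 gal.
No dye enters, so dm/dt = −Q_out · (m/V).
dm/m = −Q_out dt/(V₀ − 13.200 t); integrating gives ln(m/m₀) = −(Q_out/(Q_in−Q_out)) ln(V/V₀).
m = m₀ (V₀/V)^(Q_out/(Q_in−Q_out)) = 48.6 × (1730/981.56)^(-6.3561) = 1.3250 mg.

1.33 mg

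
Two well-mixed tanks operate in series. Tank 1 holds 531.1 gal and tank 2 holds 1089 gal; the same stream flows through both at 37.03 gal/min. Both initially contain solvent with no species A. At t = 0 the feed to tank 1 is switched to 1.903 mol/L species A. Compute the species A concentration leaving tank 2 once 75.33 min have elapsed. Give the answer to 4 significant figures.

1.626 mol/L

Time constants: τᵢ = Vᵢ/Q for each well-mixed tank.
τ₁ = 531.1/37.03 = 14.3424 min; τ₂ = 1089/37.03 = 29.4086 min.
Tank 1: C₁ = C_in(1 − e^(−t/τ₁)). Tank 2 (τ₁ ≠ τ₂): C₂ = C_in[1 − (τ₁ e^(−t/τ₁) − τ₂ e^(−t/τ₂))/(τ₁ − τ₂)].
At t = 75.33: e^(−t/τ₁) = 0.00523573, e^(−t/τ₂) = 0.0771891.
C₂ = 1.903·[1 − (14.3424·0.00523573 − 29.4086·0.0771891)/(-15.0662)] = 1.903·0.854314 = 1.62576 mol/L.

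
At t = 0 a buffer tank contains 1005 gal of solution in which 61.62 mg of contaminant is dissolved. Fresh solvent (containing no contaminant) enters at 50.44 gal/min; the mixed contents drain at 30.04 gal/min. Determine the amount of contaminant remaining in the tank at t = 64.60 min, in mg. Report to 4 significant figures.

17.94 mg

Let m(t) be the amount of contaminant. Volume: V(t) = V₀ + (Q_in − Q_out) t = 1005 + 20.4000 t; V(64.60) = 2322.84 gal.
Solute balance: dm/dt = 0 − Q_out C = −Q_out m/V(t).
Separate: dm/m = −Q_out dt/V(t) ⇒ ln(m/m₀) = −(Q_out/(Q_in−Q_out)) ln(V/V₀).
m = m₀ (V₀/V)^(Q_out/(Q_in−Q_out)) = 61.62 × (1005/2322.84)^(1.47255) = 17.9444 mg.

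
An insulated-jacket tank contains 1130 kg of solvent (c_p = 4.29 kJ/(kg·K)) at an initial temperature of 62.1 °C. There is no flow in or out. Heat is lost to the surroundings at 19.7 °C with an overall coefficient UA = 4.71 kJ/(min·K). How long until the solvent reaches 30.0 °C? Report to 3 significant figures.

1460 min

M c_p dT/dt = −UA(T − T_amb).
τ = M c_p/UA = 1029.2 min; T_ss = T_amb = 19.700 °C.
T(t) = T_ss + (T₀ − T_ss)e^(−t/τ); set T = 30.0:
t = −τ ln[(T − T_ss)/(T₀ − T_ss)] = −1029.2 · ln(0.24292) = 1456.4 min.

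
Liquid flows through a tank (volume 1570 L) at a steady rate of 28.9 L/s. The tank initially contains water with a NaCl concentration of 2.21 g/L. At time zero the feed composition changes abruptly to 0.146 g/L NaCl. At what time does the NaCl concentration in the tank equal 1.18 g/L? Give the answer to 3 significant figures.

37.6 s

Species balance: V dC/dt = Q(C_in − C) ⇒ τ = V/Q = 54.325 s.
C(t) = C_in + (C₀ − C_in) e^(−t/τ). Set C = 1.18 and solve for t:
e^(−t/τ) = (C − C_in)/(C₀ − C_in) = (1.18 − 0.146)/(2.21 − 0.146) = 0.50097
t = −τ ln(…) = 54.325 × 0.69121 = 37.550 s.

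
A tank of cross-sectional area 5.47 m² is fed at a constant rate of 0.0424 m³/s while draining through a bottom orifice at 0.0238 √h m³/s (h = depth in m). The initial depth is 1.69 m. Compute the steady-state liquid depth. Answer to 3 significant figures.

3.17 m

Level balance: A dh/dt = 0.0424 − 0.0238 √h. Setting dh/dt = 0:
Q_in = 0.0238 √h_ss ⇒ √h_ss = 0.0424/0.0238 = 1.7815.
h_ss = 1.7815² = 3.1738 m. (Since h₀ = 1.69 m < h_ss, the level will rise toward this value.)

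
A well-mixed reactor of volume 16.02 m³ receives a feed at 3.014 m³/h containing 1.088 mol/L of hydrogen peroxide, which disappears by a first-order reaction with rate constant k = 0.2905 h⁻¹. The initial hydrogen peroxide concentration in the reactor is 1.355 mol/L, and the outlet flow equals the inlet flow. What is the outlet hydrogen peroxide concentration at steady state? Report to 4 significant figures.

Accumulation = in − out − consumed: V dC/dt = Q C_in − Q C − k V C.
At steady state: 0 = Q C_in − (Q + kV) C_ss, so C_ss = Q C_in/(Q + kV).
C_ss = 3.014·1.088/(3.014 + 0.2905·16.02) = 3.27923/7.66781 = 0.427662 mol/L.

0.4277 mol/L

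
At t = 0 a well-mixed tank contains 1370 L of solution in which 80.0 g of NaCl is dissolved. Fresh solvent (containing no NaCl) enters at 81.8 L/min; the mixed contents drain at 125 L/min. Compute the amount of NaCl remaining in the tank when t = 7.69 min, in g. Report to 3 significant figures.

Total volume: dV/dt = Q_in − Q_out = -43.200 L/min, so V(t) = 1370 − 43.200 t and V(7.69) = 1037.8 L.
No NaCl enters, so dm/dt = −Q_out · (m/V).
dm/m = −Q_out dt/(V₀ − 43.200 t); integrating gives ln(m/m₀) = −(Q_out/(Q_in−Q_out)) ln(V/V₀).
m = m₀ (V₀/V)^(Q_out/(Q_in−Q_out)) = 80.0 × (1370/1037.8)^(-2.8935) = 35.818 g.

35.8 g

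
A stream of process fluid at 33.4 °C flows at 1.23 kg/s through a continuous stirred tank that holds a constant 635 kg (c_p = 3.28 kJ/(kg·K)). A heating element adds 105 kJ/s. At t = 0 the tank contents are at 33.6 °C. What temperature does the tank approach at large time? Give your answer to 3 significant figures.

M c_p dT/dt = ṁ c_p (T_in − T) + Q̇.
At steady state dT/dt = 0 ⇒ T_ss = T_in + Q̇/(ṁ c_p) = 33.4 + 105/(1.23·3.28) = 59.426 °C.

59.4 °C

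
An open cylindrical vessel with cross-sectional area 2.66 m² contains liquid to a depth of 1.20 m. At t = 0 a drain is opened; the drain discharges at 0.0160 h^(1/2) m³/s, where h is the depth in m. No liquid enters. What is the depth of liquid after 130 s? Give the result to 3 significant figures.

Volume balance on the tank: A dh/dt = −0.0160 √h.
Separate and integrate: 2(√h − √h₀) = −(0.0160/A) t.
√h = √1.20 − 0.0160·130/(2·2.66) = 1.0954 − 0.39098 = 0.70447.
h = 0.70447² = 0.49627 m.

0.496 m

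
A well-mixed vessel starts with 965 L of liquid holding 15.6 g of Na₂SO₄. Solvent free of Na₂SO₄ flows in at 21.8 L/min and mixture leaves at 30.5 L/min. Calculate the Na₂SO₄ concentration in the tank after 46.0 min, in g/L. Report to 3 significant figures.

Total volume: dV/dt = Q_in − Q_out = -8.7000 L/min, so V(t) = 965 − 8.7000 t and V(46.0) = 564.80 L.
Solute balance: dm/dt = 0 − Q_out C = −Q_out m/V(t).
Separate: dm/m = −Q_out dt/V(t) ⇒ ln(m/m₀) = −(Q_out/(Q_in−Q_out)) ln(V/V₀).
m = m₀ (V₀/V)^(Q_out/(Q_in−Q_out)) = 15.6 × (965/564.80)^(-3.5057) = 2.3855 g.
C = m/V = 2.3855/564.80 = 0.0042236 g/L.

0.00422 g/L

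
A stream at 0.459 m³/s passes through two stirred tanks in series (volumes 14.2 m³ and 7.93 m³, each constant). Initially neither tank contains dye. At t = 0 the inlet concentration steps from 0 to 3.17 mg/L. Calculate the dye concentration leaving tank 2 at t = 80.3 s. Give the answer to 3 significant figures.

2.67 mg/L

Species balance on tank i: dCᵢ/dt = (Cᵢ₋₁ − Cᵢ)/τᵢ with τᵢ = Vᵢ/Q.
τ₁ = 14.2/0.459 = 30.937 s; τ₂ = 7.93/0.459 = 17.277 s.
Tank 1: C₁ = C_in(1 − e^(−t/τ₁)). Tank 2 (τ₁ ≠ τ₂): C₂ = C_in[1 − (τ₁ e^(−t/τ₁) − τ₂ e^(−t/τ₂))/(τ₁ − τ₂)].
At t = 80.3: e^(−t/τ₁) = 0.074600, e^(−t/τ₂) = 0.0095819.
C₂ = 3.17·[1 − (30.937·0.074600 − 17.277·0.0095819)/(13.660)] = 3.17·0.84317 = 2.6728 mg/L.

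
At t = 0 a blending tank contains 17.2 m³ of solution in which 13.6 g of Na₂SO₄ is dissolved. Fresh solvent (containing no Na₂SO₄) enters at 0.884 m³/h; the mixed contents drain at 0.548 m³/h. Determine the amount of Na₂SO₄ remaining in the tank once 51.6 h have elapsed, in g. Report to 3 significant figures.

Let m(t) be the amount of Na₂SO₄. Volume: V(t) = V₀ + (Q_in − Q_out) t = 17.2 + 0.33600 t; V(51.6) = 34.538 m³.
No Na₂SO₄ enters, so dm/dt = −Q_out · (m/V).
Separate: dm/m = −Q_out dt/V(t) ⇒ ln(m/m₀) = −(Q_out/(Q_in−Q_out)) ln(V/V₀).
m = m₀ (V₀/V)^(Q_out/(Q_in−Q_out)) = 13.6 × (17.2/34.538)^(1.6310) = 4.3626 g.

4.36 g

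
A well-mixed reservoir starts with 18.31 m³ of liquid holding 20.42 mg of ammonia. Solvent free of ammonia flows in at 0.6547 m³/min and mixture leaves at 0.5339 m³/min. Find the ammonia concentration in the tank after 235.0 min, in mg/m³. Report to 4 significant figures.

Let m(t) be the amount of ammonia. Volume: V(t) = V₀ + (Q_in − Q_out) t = 18.31 + 0.120800 t; V(235.0) = 46.6980 m³.
Solute balance: dm/dt = 0 − Q_out C = −Q_out m/V(t).
dm/m = −Q_out dt/(V₀ + 0.120800 t); integrating gives ln(m/m₀) = −(Q_out/(Q_in−Q_out)) ln(V/V₀).
m = m₀ (V₀/V)^(Q_out/(Q_in−Q_out)) = 20.42 × (18.31/46.6980)^(4.41970) = 0.325807 mg.
C = m/V = 0.325807/46.6980 = 0.00697690 mg/m³.

0.006977 mg/m³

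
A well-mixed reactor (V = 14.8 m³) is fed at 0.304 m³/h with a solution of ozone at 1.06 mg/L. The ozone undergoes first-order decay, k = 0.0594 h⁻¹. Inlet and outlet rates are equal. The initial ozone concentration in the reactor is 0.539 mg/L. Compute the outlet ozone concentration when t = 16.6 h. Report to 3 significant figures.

0.343 mg/L

Species balance: V dC/dt = Q C_in − Q C − k V C.
dC/dt = (Q/V) C_in − (Q/V + k) C; effective rate a = Q/V + k = 0.020541 + 0.0594 = 0.079941 h⁻¹.
C_ss = Q C_in/(Q + kV) = 0.27236 mg/L; C(t) = C_ss + (C₀ − C_ss) e^(−a t).
C(16.6) = 0.27236 + (0.26664)·e^(−0.079941·16.6) = 0.27236 + (0.26664)·0.26527 = 0.34309 mg/L.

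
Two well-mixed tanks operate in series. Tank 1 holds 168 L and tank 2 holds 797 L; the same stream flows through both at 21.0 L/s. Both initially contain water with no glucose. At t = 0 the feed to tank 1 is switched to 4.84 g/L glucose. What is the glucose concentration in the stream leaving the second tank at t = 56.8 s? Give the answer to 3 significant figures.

3.47 g/L

Time constants: τᵢ = Vᵢ/Q for each well-mixed tank.
τ₁ = 168/21.0 = 8.0000 s; τ₂ = 797/21.0 = 37.952 s.
Tank 1: C₁ = C_in(1 − e^(−t/τ₁)). Tank 2 (τ₁ ≠ τ₂): C₂ = C_in[1 − (τ₁ e^(−t/τ₁) − τ₂ e^(−t/τ₂))/(τ₁ − τ₂)].
At t = 56.8: e^(−t/τ₁) = 0.00082510, e^(−t/τ₂) = 0.22389.
C₂ = 4.84·[1 − (8.0000·0.00082510 − 37.952·0.22389)/(-29.952)] = 4.84·0.71653 = 3.4680 g/L.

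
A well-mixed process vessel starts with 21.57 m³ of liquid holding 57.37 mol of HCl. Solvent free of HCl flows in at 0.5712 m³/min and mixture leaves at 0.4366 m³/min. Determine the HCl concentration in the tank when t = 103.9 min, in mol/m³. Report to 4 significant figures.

0.3190 mol/m³

Let m(t) be the amount of HCl. Volume: V(t) = V₀ + (Q_in − Q_out) t = 21.57 + 0.134600 t; V(103.9) = 35.5549 m³.
No HCl enters, so dm/dt = −Q_out · (m/V).
dm/m = −Q_out dt/(V₀ + 0.134600 t); integrating gives ln(m/m₀) = −(Q_out/(Q_in−Q_out)) ln(V/V₀).
m = m₀ (V₀/V)^(Q_out/(Q_in−Q_out)) = 57.37 × (21.57/35.5549)^(3.24368) = 11.3408 mol.
C = m/V = 11.3408/35.5549 = 0.318965 mol/m³.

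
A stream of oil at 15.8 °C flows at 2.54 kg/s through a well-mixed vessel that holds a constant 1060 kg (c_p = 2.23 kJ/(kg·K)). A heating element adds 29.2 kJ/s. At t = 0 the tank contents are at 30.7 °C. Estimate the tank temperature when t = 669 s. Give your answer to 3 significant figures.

First-law balance (no shaft work): M c_p dT/dt = ṁ c_p (T_in − T) + 29.2.
Rearrange: dT/dt = (T_ss − T)/τ with τ = M/ṁ = 417.32 s and T_ss = T_in + Q̇/(ṁ c_p) = 20.955 °C.
T approaches T_ss exponentially: T(t) = T_ss + (T₀ − T_ss) e^(−t/τ).
T(669) = 20.955 + (9.7448)·e^(−669/417.32) = 20.955 + (9.7448)·0.20128 = 22.917 °C.

22.9 °C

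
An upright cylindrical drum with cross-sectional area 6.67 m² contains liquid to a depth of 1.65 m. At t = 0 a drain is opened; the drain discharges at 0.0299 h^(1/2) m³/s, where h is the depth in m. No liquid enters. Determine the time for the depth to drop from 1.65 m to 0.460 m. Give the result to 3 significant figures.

270 s

With no inflow, A dh/dt = −0.0299 √h.
This is separable: 2 d(√h)/dt = −0.0299/A, so √h = √h₀ − (0.0299/(2A)) t.
t = 2A(√h₀ − √h)/0.0299 = 2·6.67·(√1.65 − √0.460)/0.0299
  = 13.340 × (1.2845 − 0.67823) / 0.0299 = 270.50 s.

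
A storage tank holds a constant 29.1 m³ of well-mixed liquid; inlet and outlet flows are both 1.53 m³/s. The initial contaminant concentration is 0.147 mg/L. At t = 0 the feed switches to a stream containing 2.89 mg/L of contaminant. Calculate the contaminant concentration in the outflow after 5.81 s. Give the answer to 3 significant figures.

Unsteady species balance (constant V, well mixed): V dC/dt = Q(C_in − C).
So dC/dt = (C_in − C)/τ with τ = V/Q = 29.1/1.53 = 19.020 s.
This is linear first-order; C(t) = C_in + (C₀ − C_in) e^(−t/τ).
C(5.81) = 2.89 + (0.147 − 2.89)·e^(−5.81/19.020) = 2.89 + (-2.7430)·0.73677 = 0.86903 mg/L.

0.869 mg/L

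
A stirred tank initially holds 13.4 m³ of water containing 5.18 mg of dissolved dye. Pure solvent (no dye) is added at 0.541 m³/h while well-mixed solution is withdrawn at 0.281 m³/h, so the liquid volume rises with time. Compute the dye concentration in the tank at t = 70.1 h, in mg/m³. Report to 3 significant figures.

Let m(t) be the amount of dye. Volume: V(t) = V₀ + (Q_in − Q_out) t = 13.4 + 0.26000 t; V(70.1) = 31.626 m³.
Species balance (pure solvent in): dm/dt = −Q_out · m/V(t).
Separate: dm/m = −Q_out dt/V(t) ⇒ ln(m/m₀) = −(Q_out/(Q_in−Q_out)) ln(V/V₀).
m = m₀ (V₀/V)^(Q_out/(Q_in−Q_out)) = 5.18 × (13.4/31.626)^(1.0808) = 2.0477 mg.
C = m/V = 2.0477/31.626 = 0.064748 mg/m³.

0.0647 mg/m³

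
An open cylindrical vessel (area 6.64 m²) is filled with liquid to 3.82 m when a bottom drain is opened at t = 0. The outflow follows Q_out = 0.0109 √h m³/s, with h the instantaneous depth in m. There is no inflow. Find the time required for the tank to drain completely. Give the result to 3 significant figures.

Mass balance (ρ constant): A dh/dt = −0.0109 √h.
This is separable: 2 d(√h)/dt = −0.0109/A, so √h = √h₀ − (0.0109/(2A)) t.
Set h = 0: 2√h₀ = (0.0109/A) t_empty ⇒ t_empty = 2A√h₀/0.0109.
t_empty = 2·6.64·√3.82/0.0109 = 13.280·1.9545/0.0109 = 2381.2 s.

2380 s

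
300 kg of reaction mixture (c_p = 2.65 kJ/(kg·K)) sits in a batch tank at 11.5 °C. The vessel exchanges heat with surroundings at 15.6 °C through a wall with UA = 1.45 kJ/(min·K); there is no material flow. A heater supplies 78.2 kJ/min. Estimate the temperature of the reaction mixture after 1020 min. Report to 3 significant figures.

60.5 °C

First-law balance (no shaft work): M c_p dT/dt = −UA(T − T_amb) + Q̇.
dT/dt = (T_ss − T)/τ with T_ss = T_amb + Q̇/UA = 15.6 + 78.2/1.45 = 69.531 °C, τ = M c_p/UA = 300·2.65/1.45 = 548.28 min.
Integrating: T(t) = T_ss + (T₀ − T_ss) e^(−t/τ).
T(1020) = 69.531 + (-58.031)·0.15561 = 60.501 °C.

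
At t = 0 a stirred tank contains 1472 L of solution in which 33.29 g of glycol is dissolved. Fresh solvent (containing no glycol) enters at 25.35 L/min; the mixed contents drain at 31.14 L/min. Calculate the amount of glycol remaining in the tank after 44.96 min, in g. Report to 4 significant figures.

11.69 g

Let m(t) be the amount of glycol. Volume: V(t) = V₀ + (Q_in − Q_out) t = 1472 − 5.79000 t; V(44.96) = 1211.68 L.
No glycol enters, so dm/dt = −Q_out · (m/V).
dm/m = −Q_out dt/(V₀ − 5.79000 t); integrating gives ln(m/m₀) = −(Q_out/(Q_in−Q_out)) ln(V/V₀).
m = m₀ (V₀/V)^(Q_out/(Q_in−Q_out)) = 33.29 × (1472/1211.68)^(-5.37824) = 11.6882 g.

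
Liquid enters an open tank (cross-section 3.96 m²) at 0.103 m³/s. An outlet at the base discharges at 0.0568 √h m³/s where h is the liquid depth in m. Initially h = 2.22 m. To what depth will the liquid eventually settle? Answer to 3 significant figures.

3.29 m

Level balance: A dh/dt = 0.103 − 0.0568 √h. Setting dh/dt = 0:
Q_in = 0.0568 √h_ss ⇒ √h_ss = 0.103/0.0568 = 1.8134.
h_ss = 1.8134² = 3.2883 m. (Since h₀ = 2.22 m < h_ss, the level will rise toward this value.)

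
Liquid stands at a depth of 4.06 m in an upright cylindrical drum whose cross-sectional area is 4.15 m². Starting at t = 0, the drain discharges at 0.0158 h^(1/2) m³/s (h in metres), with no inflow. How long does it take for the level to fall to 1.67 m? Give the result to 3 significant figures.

380 s

With no inflow, A dh/dt = −0.0158 √h.
Separate and integrate: 2(√h − √h₀) = −(0.0158/A) t.
t = 2A(√h₀ − √h)/0.0158 = 2·4.15·(√4.06 − √1.67)/0.0158
  = 8.3000 × (2.0149 − 1.2923) / 0.0158 = 379.62 s.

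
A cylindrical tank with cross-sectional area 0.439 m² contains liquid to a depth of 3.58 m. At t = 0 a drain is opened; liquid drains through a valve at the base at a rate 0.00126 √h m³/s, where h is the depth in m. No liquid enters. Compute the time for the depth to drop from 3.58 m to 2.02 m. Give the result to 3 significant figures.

328 s

Unsteady balance on liquid volume: A dh/dt = −0.00126 √h.
Separate and integrate: 2(√h − √h₀) = −(0.00126/A) t.
t = 2A(√h₀ − √h)/0.00126 = 2·0.439·(√3.58 − √2.02)/0.00126
  = 0.87800 × (1.8921 − 1.4213) / 0.00126 = 328.08 s.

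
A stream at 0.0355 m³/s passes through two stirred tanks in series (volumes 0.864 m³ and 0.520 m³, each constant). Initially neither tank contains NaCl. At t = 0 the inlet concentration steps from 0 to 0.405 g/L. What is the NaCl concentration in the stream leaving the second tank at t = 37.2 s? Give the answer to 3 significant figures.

0.233 g/L

Species balance on tank i: dCᵢ/dt = (Cᵢ₋₁ − Cᵢ)/τᵢ with τᵢ = Vᵢ/Q.
τ₁ = 0.864/0.0355 = 24.338 s; τ₂ = 0.520/0.0355 = 14.648 s.
Solving the cascade with C₁(0)=C₂(0)=0 gives C₂(t) = C_in[1 − (τ₁ e^(−t/τ₁) − τ₂ e^(−t/τ₂))/(τ₁ − τ₂)].
At t = 37.2: e^(−t/τ₁) = 0.21687, e^(−t/τ₂) = 0.078897.
C₂ = 0.405·[1 − (24.338·0.21687 − 14.648·0.078897)/(9.6901)] = 0.405·0.57457 = 0.23270 g/L.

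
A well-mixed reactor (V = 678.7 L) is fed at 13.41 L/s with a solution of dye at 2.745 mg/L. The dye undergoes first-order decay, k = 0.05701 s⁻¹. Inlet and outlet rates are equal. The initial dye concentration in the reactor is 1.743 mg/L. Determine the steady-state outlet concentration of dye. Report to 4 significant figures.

Accumulation = in − out − consumed: V dC/dt = Q C_in − Q C − k V C.
Steady state (dC/dt = 0): C_ss = Q C_in/(Q + kV) = C_in/(1 + kV/Q).
C_ss = 13.41·2.745/(13.41 + 0.05701·678.7) = 36.8105/52.1027 = 0.706498 mg/L.

0.7065 mg/L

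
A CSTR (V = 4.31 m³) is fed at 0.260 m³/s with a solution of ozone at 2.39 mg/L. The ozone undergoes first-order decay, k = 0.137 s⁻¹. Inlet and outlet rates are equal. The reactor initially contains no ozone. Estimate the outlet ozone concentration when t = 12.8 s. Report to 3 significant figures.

V dC/dt = Q(C_in − C) − k V C.
This is linear with rate a = Q/V + k = 0.19732 s⁻¹.
C_ss = Q C_in/(Q + kV) = 0.73065 mg/L; C(t) = C_ss + (C₀ − C_ss) e^(−a t).
C(12.8) = 0.73065 + (-0.73065)·e^(−0.19732·12.8) = 0.73065 + (-0.73065)·0.079998 = 0.67220 mg/L.

0.672 mg/L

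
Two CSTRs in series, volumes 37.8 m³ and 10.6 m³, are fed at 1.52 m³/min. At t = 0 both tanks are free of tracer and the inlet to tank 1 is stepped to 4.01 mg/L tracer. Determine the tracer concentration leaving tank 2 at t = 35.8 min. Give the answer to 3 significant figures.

Species balance on tank i: dCᵢ/dt = (Cᵢ₋₁ − Cᵢ)/τᵢ with τᵢ = Vᵢ/Q.
τ₁ = 37.8/1.52 = 24.868 min; τ₂ = 10.6/1.52 = 6.9737 min.
Tank 1: C₁ = C_in(1 − e^(−t/τ₁)). Tank 2 (τ₁ ≠ τ₂): C₂ = C_in[1 − (τ₁ e^(−t/τ₁) − τ₂ e^(−t/τ₂))/(τ₁ − τ₂)].
At t = 35.8: e^(−t/τ₁) = 0.23703, e^(−t/τ₂) = 0.0058954.
C₂ = 4.01·[1 − (24.868·0.23703 − 6.9737·0.0058954)/(17.895)] = 4.01·0.67290 = 2.6983 mg/L.

2.70 mg/L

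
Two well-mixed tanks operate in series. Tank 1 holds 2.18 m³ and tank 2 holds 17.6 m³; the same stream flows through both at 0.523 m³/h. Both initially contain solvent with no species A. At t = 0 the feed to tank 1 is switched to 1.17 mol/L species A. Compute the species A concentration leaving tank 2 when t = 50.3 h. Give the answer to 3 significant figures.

Time constants: τᵢ = Vᵢ/Q for each well-mixed tank.
τ₁ = 2.18/0.523 = 4.1683 h; τ₂ = 17.6/0.523 = 33.652 h.
Tank 1: C₁ = C_in(1 − e^(−t/τ₁)). Tank 2 (τ₁ ≠ τ₂): C₂ = C_in[1 − (τ₁ e^(−t/τ₁) − τ₂ e^(−t/τ₂))/(τ₁ − τ₂)].
At t = 50.3: e^(−t/τ₁) = 5.7438e-06, e^(−t/τ₂) = 0.22431.
C₂ = 1.17·[1 − (4.1683·5.7438e-06 − 33.652·0.22431)/(-29.484)] = 1.17·0.74397 = 0.87045 mol/L.

0.870 mol/L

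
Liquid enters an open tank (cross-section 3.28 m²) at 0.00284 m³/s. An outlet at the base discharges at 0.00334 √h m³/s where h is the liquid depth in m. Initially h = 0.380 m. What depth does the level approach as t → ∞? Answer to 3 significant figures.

Accumulation of liquid (constant cross-section A): A dh/dt = Q_in − 0.00334 √h. At steady state dh/dt = 0:
Q_in = 0.00334 √h_ss ⇒ √h_ss = 0.00284/0.00334 = 0.85030.
h_ss = 0.85030² = 0.72301 m. (Since h₀ = 0.380 m < h_ss, the level will rise toward this value.)

0.723 m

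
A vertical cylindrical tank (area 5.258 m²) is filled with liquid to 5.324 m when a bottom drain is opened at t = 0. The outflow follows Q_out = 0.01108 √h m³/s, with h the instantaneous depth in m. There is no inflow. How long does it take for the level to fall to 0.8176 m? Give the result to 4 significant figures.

With no inflow, A dh/dt = −0.01108 √h.
Separate and integrate: 2(√h − √h₀) = −(0.01108/A) t.
t = 2A(√h₀ − √h)/0.01108 = 2·5.258·(√5.324 − √0.8176)/0.01108
  = 10.5160 × (2.30738 − 0.904212) / 0.01108 = 1331.74 s.

1332 s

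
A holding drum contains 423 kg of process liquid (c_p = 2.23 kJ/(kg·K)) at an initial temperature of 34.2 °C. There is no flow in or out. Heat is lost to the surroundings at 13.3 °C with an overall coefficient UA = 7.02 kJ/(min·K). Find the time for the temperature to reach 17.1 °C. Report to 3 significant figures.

Unsteady energy balance on the tank contents: M c_p dT/dt = −UA(T − T_amb).
τ = M c_p/UA = 134.37 min; T_ss = T_amb = 13.300 °C.
T(t) = T_ss + (T₀ − T_ss)e^(−t/τ); set T = 17.1:
t = −τ ln[(T − T_ss)/(T₀ − T_ss)] = −134.37 · ln(0.18182) = 229.07 min.

229 min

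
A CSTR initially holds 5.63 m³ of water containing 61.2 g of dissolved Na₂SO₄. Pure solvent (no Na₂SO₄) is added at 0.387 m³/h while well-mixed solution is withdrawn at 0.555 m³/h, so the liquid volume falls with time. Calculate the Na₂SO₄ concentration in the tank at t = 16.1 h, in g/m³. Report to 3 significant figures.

2.41 g/m³

Total volume: dV/dt = Q_in − Q_out = -0.16800 m³/h, so V(t) = 5.63 − 0.16800 t and V(16.1) = 2.9252 m³.
No Na₂SO₄ enters, so dm/dt = −Q_out · (m/V).
Separate: dm/m = −Q_out dt/V(t) ⇒ ln(m/m₀) = −(Q_out/(Q_in−Q_out)) ln(V/V₀).
m = m₀ (V₀/V)^(Q_out/(Q_in−Q_out)) = 61.2 × (5.63/2.9252)^(-3.3036) = 7.0367 g.
C = m/V = 7.0367/2.9252 = 2.4056 g/m³.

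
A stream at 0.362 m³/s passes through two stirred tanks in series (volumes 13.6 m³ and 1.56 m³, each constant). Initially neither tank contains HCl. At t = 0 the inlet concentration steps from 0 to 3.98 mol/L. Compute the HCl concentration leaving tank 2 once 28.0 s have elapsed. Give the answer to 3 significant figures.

1.85 mol/L

Each tank obeys Vᵢ dCᵢ/dt = Q(Cᵢ₋₁ − Cᵢ), so τᵢ = Vᵢ/Q.
τ₁ = 13.6/0.362 = 37.569 s; τ₂ = 1.56/0.362 = 4.3094 s.
Tank 1: C₁ = C_in(1 − e^(−t/τ₁)). Tank 2 (τ₁ ≠ τ₂): C₂ = C_in[1 − (τ₁ e^(−t/τ₁) − τ₂ e^(−t/τ₂))/(τ₁ − τ₂)].
At t = 28.0: e^(−t/τ₁) = 0.47459, e^(−t/τ₂) = 0.0015073.
C₂ = 3.98·[1 − (37.569·0.47459 − 4.3094·0.0015073)/(33.260)] = 3.98·0.46411 = 1.8472 mol/L.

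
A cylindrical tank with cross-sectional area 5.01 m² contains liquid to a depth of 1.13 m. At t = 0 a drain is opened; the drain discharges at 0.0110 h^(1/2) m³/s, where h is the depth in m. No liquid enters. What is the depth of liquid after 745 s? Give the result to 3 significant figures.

With no inflow, A dh/dt = −0.0110 √h.
Separate and integrate: 2(√h − √h₀) = −(0.0110/A) t.
√h = √1.13 − 0.0110·745/(2·5.01) = 1.0630 − 0.81786 = 0.24515.
h = 0.24515² = 0.060099 m.

0.0601 m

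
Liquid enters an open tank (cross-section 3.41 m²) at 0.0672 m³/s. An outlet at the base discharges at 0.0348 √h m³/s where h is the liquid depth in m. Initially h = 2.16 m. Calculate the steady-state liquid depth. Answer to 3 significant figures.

3.73 m

A dh/dt = Q_in − 0.0348 √h. Steady state requires inflow = outflow:
Q_in = 0.0348 √h_ss ⇒ √h_ss = 0.0672/0.0348 = 1.9310.
h_ss = 1.9310² = 3.7289 m. (Since h₀ = 2.16 m < h_ss, the level will rise toward this value.)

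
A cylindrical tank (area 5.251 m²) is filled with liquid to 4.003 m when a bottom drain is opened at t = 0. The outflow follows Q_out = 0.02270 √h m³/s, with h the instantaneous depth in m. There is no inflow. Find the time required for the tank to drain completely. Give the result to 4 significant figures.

With no inflow, A dh/dt = −0.02270 √h.
∫ h^(−1/2) dh = −(0.02270/A) ∫ dt, giving 2√h = 2√h₀ − (0.02270/A) t.
Set h = 0: 2√h₀ = (0.02270/A) t_empty ⇒ t_empty = 2A√h₀/0.02270.
t_empty = 2·5.251·√4.003/0.02270 = 10.5020·2.00075/0.02270 = 925.633 s.

925.6 s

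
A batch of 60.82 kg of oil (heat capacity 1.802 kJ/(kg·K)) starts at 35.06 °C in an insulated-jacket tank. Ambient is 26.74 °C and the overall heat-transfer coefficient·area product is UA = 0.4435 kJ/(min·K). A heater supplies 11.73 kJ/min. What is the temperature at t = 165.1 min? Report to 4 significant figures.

M c_p dT/dt = −UA(T − T_amb) + Q̇.
dT/dt = (T_ss − T)/τ with T_ss = T_amb + Q̇/UA = 26.74 + 11.73/0.4435 = 53.1887 °C, τ = M c_p/UA = 60.82·1.802/0.4435 = 247.120 min.
This is linear first-order; T(t) = T_ss + (T₀ − T_ss) e^(−t/τ).
T(165.1) = 53.1887 + (-18.1287)·0.512683 = 43.8944 °C.

43.89 °C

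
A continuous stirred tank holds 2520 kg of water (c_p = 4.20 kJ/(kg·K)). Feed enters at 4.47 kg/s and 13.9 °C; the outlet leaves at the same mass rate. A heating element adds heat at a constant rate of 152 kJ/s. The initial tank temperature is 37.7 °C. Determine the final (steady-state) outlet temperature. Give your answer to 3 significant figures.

Energy balance: M c_p dT/dt = ṁ c_p (T_in − T) + 152.
At steady state dT/dt = 0 ⇒ T_ss = T_in + Q̇/(ṁ c_p) = 13.9 + 152/(4.47·4.20) = 21.996 °C.

22.0 °C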